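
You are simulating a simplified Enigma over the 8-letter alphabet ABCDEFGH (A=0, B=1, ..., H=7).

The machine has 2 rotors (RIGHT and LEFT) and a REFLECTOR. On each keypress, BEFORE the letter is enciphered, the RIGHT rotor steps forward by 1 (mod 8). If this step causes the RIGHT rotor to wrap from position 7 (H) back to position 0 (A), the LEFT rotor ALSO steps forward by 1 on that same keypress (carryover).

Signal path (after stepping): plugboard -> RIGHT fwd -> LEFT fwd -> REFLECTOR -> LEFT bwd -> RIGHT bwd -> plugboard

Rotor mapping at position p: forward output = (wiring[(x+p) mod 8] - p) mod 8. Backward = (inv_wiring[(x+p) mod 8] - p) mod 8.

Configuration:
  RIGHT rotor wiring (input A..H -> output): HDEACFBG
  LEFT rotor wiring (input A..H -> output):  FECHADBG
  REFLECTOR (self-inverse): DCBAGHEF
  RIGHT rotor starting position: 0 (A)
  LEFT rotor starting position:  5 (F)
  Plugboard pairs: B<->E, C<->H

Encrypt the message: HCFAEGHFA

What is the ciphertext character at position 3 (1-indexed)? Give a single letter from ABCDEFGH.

Char 1 ('H'): step: R->1, L=5; H->plug->C->R->H->L->D->refl->A->L'->D->R'->B->plug->E
Char 2 ('C'): step: R->2, L=5; C->plug->H->R->B->L->E->refl->G->L'->A->R'->C->plug->H
Char 3 ('F'): step: R->3, L=5; F->plug->F->R->E->L->H->refl->F->L'->F->R'->A->plug->A

A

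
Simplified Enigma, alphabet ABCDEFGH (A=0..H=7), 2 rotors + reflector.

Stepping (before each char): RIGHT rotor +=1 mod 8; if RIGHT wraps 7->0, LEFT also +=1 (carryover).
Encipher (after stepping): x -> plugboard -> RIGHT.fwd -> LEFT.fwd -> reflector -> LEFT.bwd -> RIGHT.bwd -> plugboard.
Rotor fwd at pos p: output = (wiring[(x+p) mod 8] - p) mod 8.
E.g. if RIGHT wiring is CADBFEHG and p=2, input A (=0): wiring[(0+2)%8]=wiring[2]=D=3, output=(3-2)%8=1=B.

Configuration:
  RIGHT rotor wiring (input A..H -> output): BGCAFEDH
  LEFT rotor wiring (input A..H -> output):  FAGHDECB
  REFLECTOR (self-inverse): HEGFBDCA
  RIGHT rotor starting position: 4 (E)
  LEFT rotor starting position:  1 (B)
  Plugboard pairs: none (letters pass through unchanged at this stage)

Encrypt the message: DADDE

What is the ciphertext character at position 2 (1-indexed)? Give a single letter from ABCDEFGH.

Char 1 ('D'): step: R->5, L=1; D->plug->D->R->E->L->D->refl->F->L'->B->R'->E->plug->E
Char 2 ('A'): step: R->6, L=1; A->plug->A->R->F->L->B->refl->E->L'->H->R'->G->plug->G

G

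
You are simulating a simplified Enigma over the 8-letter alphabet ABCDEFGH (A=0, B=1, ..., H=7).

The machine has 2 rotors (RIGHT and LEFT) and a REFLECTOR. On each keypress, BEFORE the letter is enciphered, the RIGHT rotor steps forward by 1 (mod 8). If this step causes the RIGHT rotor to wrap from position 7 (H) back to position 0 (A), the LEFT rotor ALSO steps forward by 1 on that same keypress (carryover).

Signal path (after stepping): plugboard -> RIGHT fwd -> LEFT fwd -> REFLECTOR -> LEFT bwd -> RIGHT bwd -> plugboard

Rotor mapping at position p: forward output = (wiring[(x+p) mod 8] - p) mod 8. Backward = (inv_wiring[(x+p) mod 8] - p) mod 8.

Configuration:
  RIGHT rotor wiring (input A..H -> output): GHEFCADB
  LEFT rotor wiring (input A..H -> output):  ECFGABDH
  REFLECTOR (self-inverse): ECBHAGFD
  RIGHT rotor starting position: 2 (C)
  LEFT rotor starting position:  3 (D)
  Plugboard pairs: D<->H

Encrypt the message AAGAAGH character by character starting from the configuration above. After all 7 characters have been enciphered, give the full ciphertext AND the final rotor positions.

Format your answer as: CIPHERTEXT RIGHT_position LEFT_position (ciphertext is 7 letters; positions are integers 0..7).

Answer: DGBFGED 1 4

Derivation:
Char 1 ('A'): step: R->3, L=3; A->plug->A->R->C->L->G->refl->F->L'->B->R'->H->plug->D
Char 2 ('A'): step: R->4, L=3; A->plug->A->R->G->L->H->refl->D->L'->A->R'->G->plug->G
Char 3 ('G'): step: R->5, L=3; G->plug->G->R->A->L->D->refl->H->L'->G->R'->B->plug->B
Char 4 ('A'): step: R->6, L=3; A->plug->A->R->F->L->B->refl->C->L'->H->R'->F->plug->F
Char 5 ('A'): step: R->7, L=3; A->plug->A->R->C->L->G->refl->F->L'->B->R'->G->plug->G
Char 6 ('G'): step: R->0, L->4 (L advanced); G->plug->G->R->D->L->D->refl->H->L'->C->R'->E->plug->E
Char 7 ('H'): step: R->1, L=4; H->plug->D->R->B->L->F->refl->G->L'->F->R'->H->plug->D
Final: ciphertext=DGBFGED, RIGHT=1, LEFT=4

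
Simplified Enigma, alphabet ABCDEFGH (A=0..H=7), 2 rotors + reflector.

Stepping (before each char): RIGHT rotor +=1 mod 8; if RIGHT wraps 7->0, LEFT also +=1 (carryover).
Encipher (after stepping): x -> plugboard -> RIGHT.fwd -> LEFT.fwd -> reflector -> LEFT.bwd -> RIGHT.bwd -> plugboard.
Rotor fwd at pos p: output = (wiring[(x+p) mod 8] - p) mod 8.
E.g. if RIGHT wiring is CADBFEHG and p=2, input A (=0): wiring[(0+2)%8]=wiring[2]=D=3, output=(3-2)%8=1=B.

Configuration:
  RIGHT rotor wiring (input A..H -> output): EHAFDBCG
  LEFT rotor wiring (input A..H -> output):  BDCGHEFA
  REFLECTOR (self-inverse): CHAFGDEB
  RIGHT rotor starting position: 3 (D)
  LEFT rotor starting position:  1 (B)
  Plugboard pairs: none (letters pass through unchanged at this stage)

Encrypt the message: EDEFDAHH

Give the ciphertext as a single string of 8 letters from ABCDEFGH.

Char 1 ('E'): step: R->4, L=1; E->plug->E->R->A->L->C->refl->A->L'->H->R'->A->plug->A
Char 2 ('D'): step: R->5, L=1; D->plug->D->R->H->L->A->refl->C->L'->A->R'->G->plug->G
Char 3 ('E'): step: R->6, L=1; E->plug->E->R->C->L->F->refl->D->L'->E->R'->A->plug->A
Char 4 ('F'): step: R->7, L=1; F->plug->F->R->E->L->D->refl->F->L'->C->R'->G->plug->G
Char 5 ('D'): step: R->0, L->2 (L advanced); D->plug->D->R->F->L->G->refl->E->L'->B->R'->F->plug->F
Char 6 ('A'): step: R->1, L=2; A->plug->A->R->G->L->H->refl->B->L'->H->R'->B->plug->B
Char 7 ('H'): step: R->2, L=2; H->plug->H->R->F->L->G->refl->E->L'->B->R'->C->plug->C
Char 8 ('H'): step: R->3, L=2; H->plug->H->R->F->L->G->refl->E->L'->B->R'->F->plug->F

Answer: AGAGFBCF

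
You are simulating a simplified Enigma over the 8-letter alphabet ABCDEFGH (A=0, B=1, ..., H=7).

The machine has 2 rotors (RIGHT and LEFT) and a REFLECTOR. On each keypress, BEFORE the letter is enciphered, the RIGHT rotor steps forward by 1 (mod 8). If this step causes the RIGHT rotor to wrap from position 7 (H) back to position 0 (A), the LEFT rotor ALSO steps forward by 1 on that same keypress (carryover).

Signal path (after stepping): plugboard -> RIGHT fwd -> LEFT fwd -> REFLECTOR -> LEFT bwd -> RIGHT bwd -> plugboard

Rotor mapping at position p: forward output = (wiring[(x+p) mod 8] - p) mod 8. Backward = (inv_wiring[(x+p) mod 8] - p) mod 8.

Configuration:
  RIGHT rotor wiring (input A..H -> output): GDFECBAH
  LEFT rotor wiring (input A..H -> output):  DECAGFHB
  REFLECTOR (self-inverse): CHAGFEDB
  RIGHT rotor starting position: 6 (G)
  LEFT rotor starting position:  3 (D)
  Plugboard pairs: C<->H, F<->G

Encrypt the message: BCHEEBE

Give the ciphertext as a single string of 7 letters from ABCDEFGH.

Char 1 ('B'): step: R->7, L=3; B->plug->B->R->H->L->H->refl->B->L'->G->R'->D->plug->D
Char 2 ('C'): step: R->0, L->4 (L advanced); C->plug->H->R->H->L->E->refl->F->L'->D->R'->B->plug->B
Char 3 ('H'): step: R->1, L=4; H->plug->C->R->D->L->F->refl->E->L'->H->R'->F->plug->G
Char 4 ('E'): step: R->2, L=4; E->plug->E->R->G->L->G->refl->D->L'->C->R'->B->plug->B
Char 5 ('E'): step: R->3, L=4; E->plug->E->R->E->L->H->refl->B->L'->B->R'->A->plug->A
Char 6 ('B'): step: R->4, L=4; B->plug->B->R->F->L->A->refl->C->L'->A->R'->H->plug->C
Char 7 ('E'): step: R->5, L=4; E->plug->E->R->G->L->G->refl->D->L'->C->R'->C->plug->H

Answer: DBGBACH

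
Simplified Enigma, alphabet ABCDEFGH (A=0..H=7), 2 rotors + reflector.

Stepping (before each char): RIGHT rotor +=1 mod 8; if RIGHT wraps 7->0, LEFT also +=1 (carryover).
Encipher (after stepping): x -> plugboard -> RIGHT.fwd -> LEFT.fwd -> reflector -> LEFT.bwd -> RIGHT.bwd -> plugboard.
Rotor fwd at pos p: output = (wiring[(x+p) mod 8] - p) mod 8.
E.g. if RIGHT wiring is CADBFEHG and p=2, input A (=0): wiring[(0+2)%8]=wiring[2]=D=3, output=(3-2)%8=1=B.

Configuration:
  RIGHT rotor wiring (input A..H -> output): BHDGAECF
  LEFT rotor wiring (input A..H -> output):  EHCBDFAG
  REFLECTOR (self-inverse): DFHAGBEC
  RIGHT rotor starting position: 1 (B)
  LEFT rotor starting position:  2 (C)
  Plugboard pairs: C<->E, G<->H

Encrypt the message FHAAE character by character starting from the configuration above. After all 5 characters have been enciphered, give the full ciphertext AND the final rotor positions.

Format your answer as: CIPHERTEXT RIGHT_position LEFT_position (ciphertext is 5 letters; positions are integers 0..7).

Char 1 ('F'): step: R->2, L=2; F->plug->F->R->D->L->D->refl->A->L'->A->R'->E->plug->C
Char 2 ('H'): step: R->3, L=2; H->plug->G->R->E->L->G->refl->E->L'->F->R'->B->plug->B
Char 3 ('A'): step: R->4, L=2; A->plug->A->R->E->L->G->refl->E->L'->F->R'->E->plug->C
Char 4 ('A'): step: R->5, L=2; A->plug->A->R->H->L->F->refl->B->L'->C->R'->E->plug->C
Char 5 ('E'): step: R->6, L=2; E->plug->C->R->D->L->D->refl->A->L'->A->R'->F->plug->F
Final: ciphertext=CBCCF, RIGHT=6, LEFT=2

Answer: CBCCF 6 2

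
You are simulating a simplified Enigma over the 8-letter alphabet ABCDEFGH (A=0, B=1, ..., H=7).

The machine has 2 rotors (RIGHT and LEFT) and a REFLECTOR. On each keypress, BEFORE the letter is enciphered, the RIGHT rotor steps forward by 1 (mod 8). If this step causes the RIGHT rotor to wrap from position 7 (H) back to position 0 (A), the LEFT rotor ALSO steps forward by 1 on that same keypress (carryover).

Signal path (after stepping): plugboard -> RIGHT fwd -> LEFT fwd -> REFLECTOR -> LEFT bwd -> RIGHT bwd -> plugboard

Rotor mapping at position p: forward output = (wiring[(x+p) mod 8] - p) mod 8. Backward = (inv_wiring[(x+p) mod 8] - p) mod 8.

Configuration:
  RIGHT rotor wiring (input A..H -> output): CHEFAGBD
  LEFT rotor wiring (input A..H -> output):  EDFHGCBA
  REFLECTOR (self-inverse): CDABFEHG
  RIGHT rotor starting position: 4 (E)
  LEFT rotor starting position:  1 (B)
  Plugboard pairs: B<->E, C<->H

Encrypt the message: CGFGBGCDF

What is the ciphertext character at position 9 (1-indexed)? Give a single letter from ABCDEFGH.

Char 1 ('C'): step: R->5, L=1; C->plug->H->R->D->L->F->refl->E->L'->B->R'->A->plug->A
Char 2 ('G'): step: R->6, L=1; G->plug->G->R->C->L->G->refl->H->L'->G->R'->E->plug->B
Char 3 ('F'): step: R->7, L=1; F->plug->F->R->B->L->E->refl->F->L'->D->R'->B->plug->E
Char 4 ('G'): step: R->0, L->2 (L advanced); G->plug->G->R->B->L->F->refl->E->L'->C->R'->A->plug->A
Char 5 ('B'): step: R->1, L=2; B->plug->E->R->F->L->G->refl->H->L'->E->R'->C->plug->H
Char 6 ('G'): step: R->2, L=2; G->plug->G->R->A->L->D->refl->B->L'->H->R'->E->plug->B
Char 7 ('C'): step: R->3, L=2; C->plug->H->R->B->L->F->refl->E->L'->C->R'->A->plug->A
Char 8 ('D'): step: R->4, L=2; D->plug->D->R->H->L->B->refl->D->L'->A->R'->G->plug->G
Char 9 ('F'): step: R->5, L=2; F->plug->F->R->H->L->B->refl->D->L'->A->R'->G->plug->G

G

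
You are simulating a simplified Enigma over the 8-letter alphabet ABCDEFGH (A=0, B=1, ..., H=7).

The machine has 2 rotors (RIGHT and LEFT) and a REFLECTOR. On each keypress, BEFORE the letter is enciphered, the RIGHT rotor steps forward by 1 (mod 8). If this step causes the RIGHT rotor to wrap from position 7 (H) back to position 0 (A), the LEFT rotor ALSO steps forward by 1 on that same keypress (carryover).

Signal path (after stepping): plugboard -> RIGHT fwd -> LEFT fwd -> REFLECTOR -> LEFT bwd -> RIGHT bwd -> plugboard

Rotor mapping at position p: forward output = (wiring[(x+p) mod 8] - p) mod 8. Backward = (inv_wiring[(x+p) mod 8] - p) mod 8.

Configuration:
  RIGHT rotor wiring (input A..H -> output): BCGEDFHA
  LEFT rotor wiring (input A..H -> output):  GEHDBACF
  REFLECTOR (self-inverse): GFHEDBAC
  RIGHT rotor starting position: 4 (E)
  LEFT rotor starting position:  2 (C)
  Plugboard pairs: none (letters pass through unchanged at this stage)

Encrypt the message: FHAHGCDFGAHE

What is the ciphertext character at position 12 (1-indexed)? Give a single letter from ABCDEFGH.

Char 1 ('F'): step: R->5, L=2; F->plug->F->R->B->L->B->refl->F->L'->A->R'->A->plug->A
Char 2 ('H'): step: R->6, L=2; H->plug->H->R->H->L->C->refl->H->L'->C->R'->B->plug->B
Char 3 ('A'): step: R->7, L=2; A->plug->A->R->B->L->B->refl->F->L'->A->R'->H->plug->H
Char 4 ('H'): step: R->0, L->3 (L advanced); H->plug->H->R->A->L->A->refl->G->L'->B->R'->A->plug->A
Char 5 ('G'): step: R->1, L=3; G->plug->G->R->H->L->E->refl->D->L'->F->R'->B->plug->B
Char 6 ('C'): step: R->2, L=3; C->plug->C->R->B->L->G->refl->A->L'->A->R'->H->plug->H
Char 7 ('D'): step: R->3, L=3; D->plug->D->R->E->L->C->refl->H->L'->D->R'->H->plug->H
Char 8 ('F'): step: R->4, L=3; F->plug->F->R->G->L->B->refl->F->L'->C->R'->G->plug->G
Char 9 ('G'): step: R->5, L=3; G->plug->G->R->H->L->E->refl->D->L'->F->R'->E->plug->E
Char 10 ('A'): step: R->6, L=3; A->plug->A->R->B->L->G->refl->A->L'->A->R'->E->plug->E
Char 11 ('H'): step: R->7, L=3; H->plug->H->R->A->L->A->refl->G->L'->B->R'->A->plug->A
Char 12 ('E'): step: R->0, L->4 (L advanced); E->plug->E->R->D->L->B->refl->F->L'->A->R'->H->plug->H

H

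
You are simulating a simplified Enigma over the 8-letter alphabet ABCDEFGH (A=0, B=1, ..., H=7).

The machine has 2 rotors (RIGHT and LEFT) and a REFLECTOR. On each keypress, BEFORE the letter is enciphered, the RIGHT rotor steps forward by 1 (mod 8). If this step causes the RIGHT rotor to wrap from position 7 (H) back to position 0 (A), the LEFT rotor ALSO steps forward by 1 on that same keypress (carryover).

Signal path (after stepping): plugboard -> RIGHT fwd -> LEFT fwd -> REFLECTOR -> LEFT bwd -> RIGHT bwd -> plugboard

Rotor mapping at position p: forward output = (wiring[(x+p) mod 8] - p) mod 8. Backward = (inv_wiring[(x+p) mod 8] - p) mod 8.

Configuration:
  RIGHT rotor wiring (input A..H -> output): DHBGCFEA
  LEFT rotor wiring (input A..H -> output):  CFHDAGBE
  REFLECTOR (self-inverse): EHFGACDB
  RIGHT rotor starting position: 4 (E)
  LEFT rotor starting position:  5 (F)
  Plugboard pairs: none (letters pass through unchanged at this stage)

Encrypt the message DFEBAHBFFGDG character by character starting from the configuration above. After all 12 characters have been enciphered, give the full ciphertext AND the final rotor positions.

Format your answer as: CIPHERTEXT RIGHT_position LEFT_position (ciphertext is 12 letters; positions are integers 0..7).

Answer: BBGECFCDCEEA 0 7

Derivation:
Char 1 ('D'): step: R->5, L=5; D->plug->D->R->G->L->G->refl->D->L'->H->R'->B->plug->B
Char 2 ('F'): step: R->6, L=5; F->plug->F->R->A->L->B->refl->H->L'->C->R'->B->plug->B
Char 3 ('E'): step: R->7, L=5; E->plug->E->R->H->L->D->refl->G->L'->G->R'->G->plug->G
Char 4 ('B'): step: R->0, L->6 (L advanced); B->plug->B->R->H->L->A->refl->E->L'->C->R'->E->plug->E
Char 5 ('A'): step: R->1, L=6; A->plug->A->R->G->L->C->refl->F->L'->F->R'->C->plug->C
Char 6 ('H'): step: R->2, L=6; H->plug->H->R->F->L->F->refl->C->L'->G->R'->F->plug->F
Char 7 ('B'): step: R->3, L=6; B->plug->B->R->H->L->A->refl->E->L'->C->R'->C->plug->C
Char 8 ('F'): step: R->4, L=6; F->plug->F->R->D->L->H->refl->B->L'->E->R'->D->plug->D
Char 9 ('F'): step: R->5, L=6; F->plug->F->R->E->L->B->refl->H->L'->D->R'->C->plug->C
Char 10 ('G'): step: R->6, L=6; G->plug->G->R->E->L->B->refl->H->L'->D->R'->E->plug->E
Char 11 ('D'): step: R->7, L=6; D->plug->D->R->C->L->E->refl->A->L'->H->R'->E->plug->E
Char 12 ('G'): step: R->0, L->7 (L advanced); G->plug->G->R->E->L->E->refl->A->L'->D->R'->A->plug->A
Final: ciphertext=BBGECFCDCEEA, RIGHT=0, LEFT=7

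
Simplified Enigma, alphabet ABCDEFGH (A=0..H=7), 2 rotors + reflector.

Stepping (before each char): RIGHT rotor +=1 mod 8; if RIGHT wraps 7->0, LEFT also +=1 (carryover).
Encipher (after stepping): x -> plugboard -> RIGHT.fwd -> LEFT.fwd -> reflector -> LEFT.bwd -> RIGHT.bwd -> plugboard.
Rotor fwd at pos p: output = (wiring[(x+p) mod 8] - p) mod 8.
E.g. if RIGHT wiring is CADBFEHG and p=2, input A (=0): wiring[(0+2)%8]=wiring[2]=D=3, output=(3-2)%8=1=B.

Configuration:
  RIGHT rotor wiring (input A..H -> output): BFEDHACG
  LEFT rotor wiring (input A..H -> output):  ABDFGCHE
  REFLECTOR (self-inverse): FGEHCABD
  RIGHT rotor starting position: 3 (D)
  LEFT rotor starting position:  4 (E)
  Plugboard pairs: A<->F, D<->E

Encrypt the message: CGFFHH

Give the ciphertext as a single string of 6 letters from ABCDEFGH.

Char 1 ('C'): step: R->4, L=4; C->plug->C->R->G->L->H->refl->D->L'->C->R'->D->plug->E
Char 2 ('G'): step: R->5, L=4; G->plug->G->R->G->L->H->refl->D->L'->C->R'->H->plug->H
Char 3 ('F'): step: R->6, L=4; F->plug->A->R->E->L->E->refl->C->L'->A->R'->B->plug->B
Char 4 ('F'): step: R->7, L=4; F->plug->A->R->H->L->B->refl->G->L'->B->R'->G->plug->G
Char 5 ('H'): step: R->0, L->5 (L advanced); H->plug->H->R->G->L->A->refl->F->L'->A->R'->F->plug->A
Char 6 ('H'): step: R->1, L=5; H->plug->H->R->A->L->F->refl->A->L'->G->R'->D->plug->E

Answer: EHBGAE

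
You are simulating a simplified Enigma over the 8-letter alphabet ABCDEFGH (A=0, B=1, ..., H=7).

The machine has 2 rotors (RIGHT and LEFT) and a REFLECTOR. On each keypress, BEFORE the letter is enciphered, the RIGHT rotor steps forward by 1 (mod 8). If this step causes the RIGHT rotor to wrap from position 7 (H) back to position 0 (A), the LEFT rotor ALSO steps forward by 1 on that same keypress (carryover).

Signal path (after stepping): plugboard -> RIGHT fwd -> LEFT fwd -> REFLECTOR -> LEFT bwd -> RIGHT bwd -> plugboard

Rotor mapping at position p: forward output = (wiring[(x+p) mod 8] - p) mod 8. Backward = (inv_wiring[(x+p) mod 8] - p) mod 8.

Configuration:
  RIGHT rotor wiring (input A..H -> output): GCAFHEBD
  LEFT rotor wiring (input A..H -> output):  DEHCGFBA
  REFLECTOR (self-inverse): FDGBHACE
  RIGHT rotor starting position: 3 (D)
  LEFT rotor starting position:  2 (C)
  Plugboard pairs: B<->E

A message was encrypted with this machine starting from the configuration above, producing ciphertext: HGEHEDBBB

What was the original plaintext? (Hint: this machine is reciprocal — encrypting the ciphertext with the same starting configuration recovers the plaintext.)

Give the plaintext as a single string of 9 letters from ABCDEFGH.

Char 1 ('H'): step: R->4, L=2; H->plug->H->R->B->L->A->refl->F->L'->A->R'->B->plug->E
Char 2 ('G'): step: R->5, L=2; G->plug->G->R->A->L->F->refl->A->L'->B->R'->D->plug->D
Char 3 ('E'): step: R->6, L=2; E->plug->B->R->F->L->G->refl->C->L'->H->R'->F->plug->F
Char 4 ('H'): step: R->7, L=2; H->plug->H->R->C->L->E->refl->H->L'->E->R'->A->plug->A
Char 5 ('E'): step: R->0, L->3 (L advanced); E->plug->B->R->C->L->C->refl->G->L'->D->R'->H->plug->H
Char 6 ('D'): step: R->1, L=3; D->plug->D->R->G->L->B->refl->D->L'->B->R'->A->plug->A
Char 7 ('B'): step: R->2, L=3; B->plug->E->R->H->L->E->refl->H->L'->A->R'->H->plug->H
Char 8 ('B'): step: R->3, L=3; B->plug->E->R->A->L->H->refl->E->L'->H->R'->G->plug->G
Char 9 ('B'): step: R->4, L=3; B->plug->E->R->C->L->C->refl->G->L'->D->R'->A->plug->A

Answer: EDFAHAHGA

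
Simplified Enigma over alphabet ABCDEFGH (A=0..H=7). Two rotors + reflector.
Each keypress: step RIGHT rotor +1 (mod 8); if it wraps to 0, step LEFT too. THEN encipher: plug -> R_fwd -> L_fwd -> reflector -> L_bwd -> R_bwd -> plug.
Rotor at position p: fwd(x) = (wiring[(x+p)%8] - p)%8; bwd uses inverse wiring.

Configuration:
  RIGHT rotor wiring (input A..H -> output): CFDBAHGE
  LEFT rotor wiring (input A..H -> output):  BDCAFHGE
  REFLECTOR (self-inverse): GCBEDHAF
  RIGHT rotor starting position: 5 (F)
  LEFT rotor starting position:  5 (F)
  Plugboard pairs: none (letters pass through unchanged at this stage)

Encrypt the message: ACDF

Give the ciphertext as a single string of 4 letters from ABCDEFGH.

Char 1 ('A'): step: R->6, L=5; A->plug->A->R->A->L->C->refl->B->L'->B->R'->H->plug->H
Char 2 ('C'): step: R->7, L=5; C->plug->C->R->G->L->D->refl->E->L'->D->R'->B->plug->B
Char 3 ('D'): step: R->0, L->6 (L advanced); D->plug->D->R->B->L->G->refl->A->L'->A->R'->E->plug->E
Char 4 ('F'): step: R->1, L=6; F->plug->F->R->F->L->C->refl->B->L'->H->R'->D->plug->D

Answer: HBED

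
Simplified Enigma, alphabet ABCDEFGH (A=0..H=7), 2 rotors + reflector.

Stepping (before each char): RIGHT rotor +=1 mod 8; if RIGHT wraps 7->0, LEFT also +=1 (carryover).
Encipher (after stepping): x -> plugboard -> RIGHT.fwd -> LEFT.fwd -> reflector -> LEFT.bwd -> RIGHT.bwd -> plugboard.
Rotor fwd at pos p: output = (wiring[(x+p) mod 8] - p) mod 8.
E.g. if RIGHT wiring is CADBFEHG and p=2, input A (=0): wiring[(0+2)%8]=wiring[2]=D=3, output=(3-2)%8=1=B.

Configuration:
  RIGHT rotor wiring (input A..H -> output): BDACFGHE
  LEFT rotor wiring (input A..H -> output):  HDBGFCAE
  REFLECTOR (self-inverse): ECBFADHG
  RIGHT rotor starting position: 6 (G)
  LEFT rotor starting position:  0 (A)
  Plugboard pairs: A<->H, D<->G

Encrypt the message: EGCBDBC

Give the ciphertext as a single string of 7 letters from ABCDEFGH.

Char 1 ('E'): step: R->7, L=0; E->plug->E->R->D->L->G->refl->H->L'->A->R'->H->plug->A
Char 2 ('G'): step: R->0, L->1 (L advanced); G->plug->D->R->C->L->F->refl->D->L'->G->R'->F->plug->F
Char 3 ('C'): step: R->1, L=1; C->plug->C->R->B->L->A->refl->E->L'->D->R'->G->plug->D
Char 4 ('B'): step: R->2, L=1; B->plug->B->R->A->L->C->refl->B->L'->E->R'->D->plug->G
Char 5 ('D'): step: R->3, L=1; D->plug->G->R->A->L->C->refl->B->L'->E->R'->D->plug->G
Char 6 ('B'): step: R->4, L=1; B->plug->B->R->C->L->F->refl->D->L'->G->R'->H->plug->A
Char 7 ('C'): step: R->5, L=1; C->plug->C->R->H->L->G->refl->H->L'->F->R'->G->plug->D

Answer: AFDGGAD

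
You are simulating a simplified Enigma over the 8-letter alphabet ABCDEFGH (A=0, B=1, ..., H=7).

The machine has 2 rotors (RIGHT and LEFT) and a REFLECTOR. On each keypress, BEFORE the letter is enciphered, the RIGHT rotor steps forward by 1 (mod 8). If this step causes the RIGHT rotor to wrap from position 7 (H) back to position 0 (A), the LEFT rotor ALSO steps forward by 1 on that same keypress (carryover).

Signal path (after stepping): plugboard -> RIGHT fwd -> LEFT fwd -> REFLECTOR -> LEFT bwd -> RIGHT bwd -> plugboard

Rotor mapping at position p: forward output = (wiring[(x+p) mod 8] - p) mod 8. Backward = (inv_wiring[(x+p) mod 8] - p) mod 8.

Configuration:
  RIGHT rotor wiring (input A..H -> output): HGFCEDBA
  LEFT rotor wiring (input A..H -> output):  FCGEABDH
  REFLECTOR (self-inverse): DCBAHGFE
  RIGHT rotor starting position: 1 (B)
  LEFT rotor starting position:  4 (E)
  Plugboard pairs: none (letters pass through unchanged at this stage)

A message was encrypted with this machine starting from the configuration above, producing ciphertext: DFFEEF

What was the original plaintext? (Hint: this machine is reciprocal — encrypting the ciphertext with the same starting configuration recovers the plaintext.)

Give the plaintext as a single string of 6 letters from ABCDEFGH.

Char 1 ('D'): step: R->2, L=4; D->plug->D->R->B->L->F->refl->G->L'->F->R'->G->plug->G
Char 2 ('F'): step: R->3, L=4; F->plug->F->R->E->L->B->refl->C->L'->G->R'->D->plug->D
Char 3 ('F'): step: R->4, L=4; F->plug->F->R->C->L->H->refl->E->L'->A->R'->A->plug->A
Char 4 ('E'): step: R->5, L=4; E->plug->E->R->B->L->F->refl->G->L'->F->R'->G->plug->G
Char 5 ('E'): step: R->6, L=4; E->plug->E->R->H->L->A->refl->D->L'->D->R'->A->plug->A
Char 6 ('F'): step: R->7, L=4; F->plug->F->R->F->L->G->refl->F->L'->B->R'->A->plug->A

Answer: GDAGAA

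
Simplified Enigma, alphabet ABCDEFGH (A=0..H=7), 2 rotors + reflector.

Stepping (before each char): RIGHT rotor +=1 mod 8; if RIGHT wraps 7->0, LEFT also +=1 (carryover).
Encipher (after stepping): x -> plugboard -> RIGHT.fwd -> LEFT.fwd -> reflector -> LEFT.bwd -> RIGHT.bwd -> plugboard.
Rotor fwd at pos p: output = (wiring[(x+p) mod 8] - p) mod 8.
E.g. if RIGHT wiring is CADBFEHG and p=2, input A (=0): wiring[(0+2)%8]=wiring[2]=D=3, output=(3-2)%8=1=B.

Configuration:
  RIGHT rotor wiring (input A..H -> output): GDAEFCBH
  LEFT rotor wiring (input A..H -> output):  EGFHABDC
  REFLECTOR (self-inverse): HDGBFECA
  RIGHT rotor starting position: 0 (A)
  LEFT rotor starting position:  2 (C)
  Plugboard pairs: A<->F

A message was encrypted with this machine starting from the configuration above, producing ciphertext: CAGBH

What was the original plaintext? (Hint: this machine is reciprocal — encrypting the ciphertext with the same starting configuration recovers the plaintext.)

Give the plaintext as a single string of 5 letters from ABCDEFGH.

Answer: HCEEB

Derivation:
Char 1 ('C'): step: R->1, L=2; C->plug->C->R->D->L->H->refl->A->L'->F->R'->H->plug->H
Char 2 ('A'): step: R->2, L=2; A->plug->F->R->F->L->A->refl->H->L'->D->R'->C->plug->C
Char 3 ('G'): step: R->3, L=2; G->plug->G->R->A->L->D->refl->B->L'->E->R'->E->plug->E
Char 4 ('B'): step: R->4, L=2; B->plug->B->R->G->L->C->refl->G->L'->C->R'->E->plug->E
Char 5 ('H'): step: R->5, L=2; H->plug->H->R->A->L->D->refl->B->L'->E->R'->B->plug->B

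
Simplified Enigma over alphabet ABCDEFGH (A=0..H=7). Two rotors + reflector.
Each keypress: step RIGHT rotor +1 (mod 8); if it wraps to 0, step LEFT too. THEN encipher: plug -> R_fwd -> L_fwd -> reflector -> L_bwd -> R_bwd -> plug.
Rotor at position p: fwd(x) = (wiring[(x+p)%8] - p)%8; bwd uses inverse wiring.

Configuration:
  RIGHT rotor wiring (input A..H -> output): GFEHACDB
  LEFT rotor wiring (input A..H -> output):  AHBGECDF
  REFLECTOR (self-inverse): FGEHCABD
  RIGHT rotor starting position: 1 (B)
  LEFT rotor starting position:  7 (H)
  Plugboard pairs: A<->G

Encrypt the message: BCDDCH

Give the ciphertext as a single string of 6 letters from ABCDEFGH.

Answer: GFEEFC

Derivation:
Char 1 ('B'): step: R->2, L=7; B->plug->B->R->F->L->F->refl->A->L'->C->R'->A->plug->G
Char 2 ('C'): step: R->3, L=7; C->plug->C->R->H->L->E->refl->C->L'->D->R'->F->plug->F
Char 3 ('D'): step: R->4, L=7; D->plug->D->R->F->L->F->refl->A->L'->C->R'->E->plug->E
Char 4 ('D'): step: R->5, L=7; D->plug->D->R->B->L->B->refl->G->L'->A->R'->E->plug->E
Char 5 ('C'): step: R->6, L=7; C->plug->C->R->A->L->G->refl->B->L'->B->R'->F->plug->F
Char 6 ('H'): step: R->7, L=7; H->plug->H->R->E->L->H->refl->D->L'->G->R'->C->plug->C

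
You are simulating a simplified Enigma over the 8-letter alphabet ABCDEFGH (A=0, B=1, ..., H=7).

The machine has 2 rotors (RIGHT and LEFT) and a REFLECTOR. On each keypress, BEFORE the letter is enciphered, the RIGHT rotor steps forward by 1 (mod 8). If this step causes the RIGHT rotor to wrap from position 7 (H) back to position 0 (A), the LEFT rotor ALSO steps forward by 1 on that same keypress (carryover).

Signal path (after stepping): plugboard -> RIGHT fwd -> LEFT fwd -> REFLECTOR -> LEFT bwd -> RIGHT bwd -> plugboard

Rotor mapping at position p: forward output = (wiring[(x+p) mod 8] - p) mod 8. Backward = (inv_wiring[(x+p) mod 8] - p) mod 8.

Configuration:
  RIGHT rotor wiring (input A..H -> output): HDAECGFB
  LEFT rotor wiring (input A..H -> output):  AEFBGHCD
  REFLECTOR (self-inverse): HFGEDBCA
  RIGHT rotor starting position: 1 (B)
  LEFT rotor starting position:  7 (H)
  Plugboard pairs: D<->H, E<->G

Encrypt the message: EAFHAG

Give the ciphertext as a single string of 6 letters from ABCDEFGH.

Char 1 ('E'): step: R->2, L=7; E->plug->G->R->F->L->H->refl->A->L'->G->R'->A->plug->A
Char 2 ('A'): step: R->3, L=7; A->plug->A->R->B->L->B->refl->F->L'->C->R'->D->plug->H
Char 3 ('F'): step: R->4, L=7; F->plug->F->R->H->L->D->refl->E->L'->A->R'->H->plug->D
Char 4 ('H'): step: R->5, L=7; H->plug->D->R->C->L->F->refl->B->L'->B->R'->A->plug->A
Char 5 ('A'): step: R->6, L=7; A->plug->A->R->H->L->D->refl->E->L'->A->R'->H->plug->D
Char 6 ('G'): step: R->7, L=7; G->plug->E->R->F->L->H->refl->A->L'->G->R'->H->plug->D

Answer: AHDADD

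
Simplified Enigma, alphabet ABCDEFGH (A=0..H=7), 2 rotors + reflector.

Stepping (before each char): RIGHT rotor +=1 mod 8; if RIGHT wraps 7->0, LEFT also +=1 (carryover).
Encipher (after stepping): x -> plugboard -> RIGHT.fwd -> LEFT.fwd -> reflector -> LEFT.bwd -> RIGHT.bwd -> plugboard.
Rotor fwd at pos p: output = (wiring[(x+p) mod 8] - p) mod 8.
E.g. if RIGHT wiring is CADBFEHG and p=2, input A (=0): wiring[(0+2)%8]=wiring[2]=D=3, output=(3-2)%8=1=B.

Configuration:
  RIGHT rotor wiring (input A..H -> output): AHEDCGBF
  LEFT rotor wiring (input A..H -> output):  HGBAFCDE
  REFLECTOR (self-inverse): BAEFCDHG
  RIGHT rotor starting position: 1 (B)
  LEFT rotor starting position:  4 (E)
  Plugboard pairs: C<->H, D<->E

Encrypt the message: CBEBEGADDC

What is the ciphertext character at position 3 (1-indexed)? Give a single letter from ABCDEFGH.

Char 1 ('C'): step: R->2, L=4; C->plug->H->R->F->L->C->refl->E->L'->H->R'->E->plug->D
Char 2 ('B'): step: R->3, L=4; B->plug->B->R->H->L->E->refl->C->L'->F->R'->F->plug->F
Char 3 ('E'): step: R->4, L=4; E->plug->D->R->B->L->G->refl->H->L'->C->R'->B->plug->B

B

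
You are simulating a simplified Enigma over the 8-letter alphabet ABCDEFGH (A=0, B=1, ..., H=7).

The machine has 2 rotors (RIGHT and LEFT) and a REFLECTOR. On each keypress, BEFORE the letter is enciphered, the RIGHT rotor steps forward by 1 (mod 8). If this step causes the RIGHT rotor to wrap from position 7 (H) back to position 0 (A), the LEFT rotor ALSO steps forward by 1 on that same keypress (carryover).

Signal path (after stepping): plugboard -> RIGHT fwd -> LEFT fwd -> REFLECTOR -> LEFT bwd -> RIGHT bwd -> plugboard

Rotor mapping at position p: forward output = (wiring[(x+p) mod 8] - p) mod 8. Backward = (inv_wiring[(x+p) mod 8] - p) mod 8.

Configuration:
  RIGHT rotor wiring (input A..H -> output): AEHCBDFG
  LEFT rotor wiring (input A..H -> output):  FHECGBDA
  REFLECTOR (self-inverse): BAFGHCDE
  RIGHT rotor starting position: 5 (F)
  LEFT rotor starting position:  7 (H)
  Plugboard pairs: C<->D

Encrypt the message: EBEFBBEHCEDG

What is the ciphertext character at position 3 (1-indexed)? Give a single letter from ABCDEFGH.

Char 1 ('E'): step: R->6, L=7; E->plug->E->R->B->L->G->refl->D->L'->E->R'->F->plug->F
Char 2 ('B'): step: R->7, L=7; B->plug->B->R->B->L->G->refl->D->L'->E->R'->G->plug->G
Char 3 ('E'): step: R->0, L->0 (L advanced); E->plug->E->R->B->L->H->refl->E->L'->C->R'->D->plug->C

C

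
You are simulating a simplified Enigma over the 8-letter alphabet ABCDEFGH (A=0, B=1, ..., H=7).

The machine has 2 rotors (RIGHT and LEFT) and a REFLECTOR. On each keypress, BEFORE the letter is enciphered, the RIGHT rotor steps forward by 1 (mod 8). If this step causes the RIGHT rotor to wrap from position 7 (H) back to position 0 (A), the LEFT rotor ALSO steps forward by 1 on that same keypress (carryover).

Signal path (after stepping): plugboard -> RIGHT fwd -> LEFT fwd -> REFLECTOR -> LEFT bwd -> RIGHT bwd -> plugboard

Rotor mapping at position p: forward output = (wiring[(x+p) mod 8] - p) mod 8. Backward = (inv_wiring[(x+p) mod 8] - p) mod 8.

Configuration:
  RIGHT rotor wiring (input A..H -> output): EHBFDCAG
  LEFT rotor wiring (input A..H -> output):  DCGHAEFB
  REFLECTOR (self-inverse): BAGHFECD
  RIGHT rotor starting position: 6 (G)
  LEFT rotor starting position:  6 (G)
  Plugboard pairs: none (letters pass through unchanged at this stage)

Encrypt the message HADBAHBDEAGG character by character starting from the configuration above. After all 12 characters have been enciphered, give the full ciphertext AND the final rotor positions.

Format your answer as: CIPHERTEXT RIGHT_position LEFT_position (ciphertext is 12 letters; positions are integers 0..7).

Char 1 ('H'): step: R->7, L=6; H->plug->H->R->B->L->D->refl->H->L'->A->R'->C->plug->C
Char 2 ('A'): step: R->0, L->7 (L advanced); A->plug->A->R->E->L->A->refl->B->L'->F->R'->D->plug->D
Char 3 ('D'): step: R->1, L=7; D->plug->D->R->C->L->D->refl->H->L'->D->R'->H->plug->H
Char 4 ('B'): step: R->2, L=7; B->plug->B->R->D->L->H->refl->D->L'->C->R'->G->plug->G
Char 5 ('A'): step: R->3, L=7; A->plug->A->R->C->L->D->refl->H->L'->D->R'->E->plug->E
Char 6 ('H'): step: R->4, L=7; H->plug->H->R->B->L->E->refl->F->L'->G->R'->B->plug->B
Char 7 ('B'): step: R->5, L=7; B->plug->B->R->D->L->H->refl->D->L'->C->R'->E->plug->E
Char 8 ('D'): step: R->6, L=7; D->plug->D->R->B->L->E->refl->F->L'->G->R'->C->plug->C
Char 9 ('E'): step: R->7, L=7; E->plug->E->R->G->L->F->refl->E->L'->B->R'->H->plug->H
Char 10 ('A'): step: R->0, L->0 (L advanced); A->plug->A->R->E->L->A->refl->B->L'->H->R'->B->plug->B
Char 11 ('G'): step: R->1, L=0; G->plug->G->R->F->L->E->refl->F->L'->G->R'->A->plug->A
Char 12 ('G'): step: R->2, L=0; G->plug->G->R->C->L->G->refl->C->L'->B->R'->C->plug->C
Final: ciphertext=CDHGEBECHBAC, RIGHT=2, LEFT=0

Answer: CDHGEBECHBAC 2 0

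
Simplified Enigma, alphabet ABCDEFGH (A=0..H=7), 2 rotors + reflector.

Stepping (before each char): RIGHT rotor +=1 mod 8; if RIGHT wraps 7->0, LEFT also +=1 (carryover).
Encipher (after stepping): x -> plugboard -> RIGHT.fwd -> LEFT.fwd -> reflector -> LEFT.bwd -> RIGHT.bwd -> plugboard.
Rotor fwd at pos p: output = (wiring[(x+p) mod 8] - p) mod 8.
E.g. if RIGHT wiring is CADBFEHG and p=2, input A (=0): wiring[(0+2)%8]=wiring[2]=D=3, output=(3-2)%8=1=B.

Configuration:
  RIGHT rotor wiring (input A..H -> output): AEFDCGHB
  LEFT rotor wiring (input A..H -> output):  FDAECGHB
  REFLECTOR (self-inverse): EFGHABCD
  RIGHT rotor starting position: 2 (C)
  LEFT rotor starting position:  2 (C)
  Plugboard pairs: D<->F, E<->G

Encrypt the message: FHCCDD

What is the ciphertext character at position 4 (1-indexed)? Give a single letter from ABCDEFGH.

Char 1 ('F'): step: R->3, L=2; F->plug->D->R->E->L->F->refl->B->L'->H->R'->B->plug->B
Char 2 ('H'): step: R->4, L=2; H->plug->H->R->H->L->B->refl->F->L'->E->R'->E->plug->G
Char 3 ('C'): step: R->5, L=2; C->plug->C->R->E->L->F->refl->B->L'->H->R'->E->plug->G
Char 4 ('C'): step: R->6, L=2; C->plug->C->R->C->L->A->refl->E->L'->D->R'->B->plug->B

B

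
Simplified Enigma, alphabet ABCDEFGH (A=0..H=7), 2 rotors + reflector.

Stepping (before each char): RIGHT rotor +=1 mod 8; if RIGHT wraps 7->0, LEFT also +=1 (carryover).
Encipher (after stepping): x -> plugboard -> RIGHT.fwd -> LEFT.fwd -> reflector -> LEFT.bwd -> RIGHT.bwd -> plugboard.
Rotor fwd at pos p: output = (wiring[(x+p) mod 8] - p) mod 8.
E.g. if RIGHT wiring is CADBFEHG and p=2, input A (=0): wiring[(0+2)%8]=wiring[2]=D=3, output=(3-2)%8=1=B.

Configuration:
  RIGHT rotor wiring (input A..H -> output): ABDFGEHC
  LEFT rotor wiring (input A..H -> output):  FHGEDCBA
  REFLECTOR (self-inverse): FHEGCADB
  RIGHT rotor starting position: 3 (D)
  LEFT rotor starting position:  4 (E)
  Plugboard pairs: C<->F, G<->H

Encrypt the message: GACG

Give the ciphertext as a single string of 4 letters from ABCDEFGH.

Answer: CBFD

Derivation:
Char 1 ('G'): step: R->4, L=4; G->plug->H->R->B->L->G->refl->D->L'->F->R'->F->plug->C
Char 2 ('A'): step: R->5, L=4; A->plug->A->R->H->L->A->refl->F->L'->C->R'->B->plug->B
Char 3 ('C'): step: R->6, L=4; C->plug->F->R->H->L->A->refl->F->L'->C->R'->C->plug->F
Char 4 ('G'): step: R->7, L=4; G->plug->H->R->A->L->H->refl->B->L'->E->R'->D->plug->D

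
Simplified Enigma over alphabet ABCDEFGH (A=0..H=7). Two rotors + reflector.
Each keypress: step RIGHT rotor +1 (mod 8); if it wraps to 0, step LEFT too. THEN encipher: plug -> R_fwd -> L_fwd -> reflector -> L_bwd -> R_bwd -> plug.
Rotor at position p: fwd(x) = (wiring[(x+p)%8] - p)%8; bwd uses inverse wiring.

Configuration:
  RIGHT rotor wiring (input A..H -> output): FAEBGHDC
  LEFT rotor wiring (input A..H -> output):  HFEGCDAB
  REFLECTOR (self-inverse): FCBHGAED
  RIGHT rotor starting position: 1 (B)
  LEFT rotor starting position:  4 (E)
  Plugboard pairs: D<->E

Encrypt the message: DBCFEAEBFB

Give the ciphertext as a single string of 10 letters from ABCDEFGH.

Char 1 ('D'): step: R->2, L=4; D->plug->E->R->B->L->H->refl->D->L'->E->R'->C->plug->C
Char 2 ('B'): step: R->3, L=4; B->plug->B->R->D->L->F->refl->A->L'->G->R'->A->plug->A
Char 3 ('C'): step: R->4, L=4; C->plug->C->R->H->L->C->refl->B->L'->F->R'->H->plug->H
Char 4 ('F'): step: R->5, L=4; F->plug->F->R->H->L->C->refl->B->L'->F->R'->C->plug->C
Char 5 ('E'): step: R->6, L=4; E->plug->D->R->C->L->E->refl->G->L'->A->R'->G->plug->G
Char 6 ('A'): step: R->7, L=4; A->plug->A->R->D->L->F->refl->A->L'->G->R'->B->plug->B
Char 7 ('E'): step: R->0, L->5 (L advanced); E->plug->D->R->B->L->D->refl->H->L'->F->R'->A->plug->A
Char 8 ('B'): step: R->1, L=5; B->plug->B->R->D->L->C->refl->B->L'->G->R'->E->plug->D
Char 9 ('F'): step: R->2, L=5; F->plug->F->R->A->L->G->refl->E->L'->C->R'->A->plug->A
Char 10 ('B'): step: R->3, L=5; B->plug->B->R->D->L->C->refl->B->L'->G->R'->A->plug->A

Answer: CAHCGBADAA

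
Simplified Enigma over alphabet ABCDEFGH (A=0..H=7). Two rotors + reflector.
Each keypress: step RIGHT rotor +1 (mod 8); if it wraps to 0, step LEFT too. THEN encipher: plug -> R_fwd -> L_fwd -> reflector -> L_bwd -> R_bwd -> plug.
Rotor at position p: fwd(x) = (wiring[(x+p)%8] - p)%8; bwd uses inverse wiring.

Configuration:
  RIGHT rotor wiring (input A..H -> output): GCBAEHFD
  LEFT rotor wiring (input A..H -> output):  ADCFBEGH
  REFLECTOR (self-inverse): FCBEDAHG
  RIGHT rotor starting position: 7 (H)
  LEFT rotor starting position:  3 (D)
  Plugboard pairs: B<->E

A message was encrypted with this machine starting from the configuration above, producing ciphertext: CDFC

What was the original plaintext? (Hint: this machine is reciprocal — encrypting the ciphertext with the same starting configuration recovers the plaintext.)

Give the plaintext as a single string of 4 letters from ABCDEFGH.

Answer: DFHF

Derivation:
Char 1 ('C'): step: R->0, L->4 (L advanced); C->plug->C->R->B->L->A->refl->F->L'->A->R'->D->plug->D
Char 2 ('D'): step: R->1, L=4; D->plug->D->R->D->L->D->refl->E->L'->E->R'->F->plug->F
Char 3 ('F'): step: R->2, L=4; F->plug->F->R->B->L->A->refl->F->L'->A->R'->H->plug->H
Char 4 ('C'): step: R->3, L=4; C->plug->C->R->E->L->E->refl->D->L'->D->R'->F->plug->F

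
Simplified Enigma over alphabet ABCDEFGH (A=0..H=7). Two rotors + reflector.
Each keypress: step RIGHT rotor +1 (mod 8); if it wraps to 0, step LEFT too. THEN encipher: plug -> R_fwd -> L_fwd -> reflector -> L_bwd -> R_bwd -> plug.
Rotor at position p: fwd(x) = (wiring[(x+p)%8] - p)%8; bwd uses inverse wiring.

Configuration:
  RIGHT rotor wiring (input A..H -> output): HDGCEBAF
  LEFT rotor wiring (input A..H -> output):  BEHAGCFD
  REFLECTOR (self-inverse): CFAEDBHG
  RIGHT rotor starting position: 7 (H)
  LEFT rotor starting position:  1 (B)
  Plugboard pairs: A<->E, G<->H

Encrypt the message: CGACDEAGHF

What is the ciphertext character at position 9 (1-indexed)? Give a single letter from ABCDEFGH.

Char 1 ('C'): step: R->0, L->2 (L advanced); C->plug->C->R->G->L->H->refl->G->L'->B->R'->F->plug->F
Char 2 ('G'): step: R->1, L=2; G->plug->H->R->G->L->H->refl->G->L'->B->R'->C->plug->C
Char 3 ('A'): step: R->2, L=2; A->plug->E->R->G->L->H->refl->G->L'->B->R'->H->plug->G
Char 4 ('C'): step: R->3, L=2; C->plug->C->R->G->L->H->refl->G->L'->B->R'->B->plug->B
Char 5 ('D'): step: R->4, L=2; D->plug->D->R->B->L->G->refl->H->L'->G->R'->H->plug->G
Char 6 ('E'): step: R->5, L=2; E->plug->A->R->E->L->D->refl->E->L'->C->R'->D->plug->D
Char 7 ('A'): step: R->6, L=2; A->plug->E->R->A->L->F->refl->B->L'->F->R'->D->plug->D
Char 8 ('G'): step: R->7, L=2; G->plug->H->R->B->L->G->refl->H->L'->G->R'->A->plug->E
Char 9 ('H'): step: R->0, L->3 (L advanced); H->plug->G->R->A->L->F->refl->B->L'->G->R'->C->plug->C

C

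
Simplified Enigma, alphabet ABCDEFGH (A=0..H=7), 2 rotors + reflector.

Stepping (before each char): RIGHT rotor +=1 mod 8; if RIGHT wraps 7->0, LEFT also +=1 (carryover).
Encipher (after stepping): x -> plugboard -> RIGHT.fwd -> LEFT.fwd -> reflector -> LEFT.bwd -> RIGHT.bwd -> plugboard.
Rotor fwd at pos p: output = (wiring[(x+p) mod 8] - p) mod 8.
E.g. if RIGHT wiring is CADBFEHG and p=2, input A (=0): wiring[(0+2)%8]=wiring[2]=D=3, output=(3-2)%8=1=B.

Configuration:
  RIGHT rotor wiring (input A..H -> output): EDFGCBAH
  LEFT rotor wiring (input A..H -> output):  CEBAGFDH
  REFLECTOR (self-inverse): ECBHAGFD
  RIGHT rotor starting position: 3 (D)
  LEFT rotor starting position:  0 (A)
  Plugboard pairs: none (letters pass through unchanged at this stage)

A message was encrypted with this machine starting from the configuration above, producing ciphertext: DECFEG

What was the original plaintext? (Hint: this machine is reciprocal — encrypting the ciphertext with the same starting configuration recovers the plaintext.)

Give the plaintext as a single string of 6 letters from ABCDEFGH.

Answer: GDEHGH

Derivation:
Char 1 ('D'): step: R->4, L=0; D->plug->D->R->D->L->A->refl->E->L'->B->R'->G->plug->G
Char 2 ('E'): step: R->5, L=0; E->plug->E->R->G->L->D->refl->H->L'->H->R'->D->plug->D
Char 3 ('C'): step: R->6, L=0; C->plug->C->R->G->L->D->refl->H->L'->H->R'->E->plug->E
Char 4 ('F'): step: R->7, L=0; F->plug->F->R->D->L->A->refl->E->L'->B->R'->H->plug->H
Char 5 ('E'): step: R->0, L->1 (L advanced); E->plug->E->R->C->L->H->refl->D->L'->A->R'->G->plug->G
Char 6 ('G'): step: R->1, L=1; G->plug->G->R->G->L->G->refl->F->L'->D->R'->H->plug->H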